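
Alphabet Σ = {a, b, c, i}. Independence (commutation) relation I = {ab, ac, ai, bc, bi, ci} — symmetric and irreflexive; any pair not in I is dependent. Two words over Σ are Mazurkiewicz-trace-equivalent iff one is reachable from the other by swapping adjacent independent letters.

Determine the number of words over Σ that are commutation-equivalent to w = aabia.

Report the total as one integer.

20

0(a) covers ∅
1(a) covers 0:a
2(b) covers ∅
3(i) covers ∅
4(a) covers 1:a
floor of heap: 0:a, 2:b, 3:i
completions by unplaced set U, small U first (add the entries for U minus each lowest piece of U):
  |U|=1: {2}:1  {3}:1  {4}:1
  |U|=2: {1,4}:1  {2,3}:2  {2,4}:2  {3,4}:2
  |U|=3: {0,1,4}:1  {1,2,4}:3  {1,3,4}:3  {2,3,4}:6
  start at 0(a): 12
  start at 2(b): 4
  start at 3(i): 4
sum over floor = 20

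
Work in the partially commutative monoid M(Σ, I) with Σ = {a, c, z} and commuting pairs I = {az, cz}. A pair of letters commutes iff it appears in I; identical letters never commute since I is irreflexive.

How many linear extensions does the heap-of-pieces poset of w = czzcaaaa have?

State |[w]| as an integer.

drop 0:c onto floor
drop 1:z onto floor
drop 2:z onto {1:z}
drop 3:c onto {0:c}
drop 4:a onto {3:c}
drop 5:a onto {4:a}
drop 6:a onto {5:a}
drop 7:a onto {6:a}
ground layer = {0:c, 1:z}
drop-orders for the pieces not yet dropped (sum over which currently-grounded one goes next):
  1 to go: {2} 1  {7} 1
  2 to go: {1,2} 1  {2,7} 2  {6,7} 1
  3 to go: {1,2,7} 3  {2,6,7} 3  {5,6,7} 1
  4 to go: {1,2,6,7} 6  {2,5,6,7} 4  {4,5,6,7} 1
  5 to go: {1,2,5,6,7} 10  {2,4,5,6,7} 5  {3,4,5,6,7} 1
  6 to go: {0,3,4,5,6,7} 1  {1,2,4,5,6,7} 15  {2,3,4,5,6,7} 6
  if 0:c drops first: 21 orders
  if 1:z drops first: 7 orders
heap linearizations: 28

28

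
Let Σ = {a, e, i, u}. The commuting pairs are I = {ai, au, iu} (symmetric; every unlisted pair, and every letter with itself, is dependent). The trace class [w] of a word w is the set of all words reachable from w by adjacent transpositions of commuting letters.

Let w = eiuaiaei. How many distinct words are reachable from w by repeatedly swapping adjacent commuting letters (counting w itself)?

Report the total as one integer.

30

drop 0:e onto floor
drop 1:i onto {0:e}
drop 2:u onto {0:e}
drop 3:a onto {0:e}
drop 4:i onto {1:i}
drop 5:a onto {3:a}
drop 6:e onto {2:u, 4:i, 5:a}
drop 7:i onto {6:e}
ground layer = {0:e}
drop-orders for the pieces not yet dropped (sum over which currently-grounded one goes next):
  1 to go: {7} 1
  2 to go: {6,7} 1
  3 to go: {2,6,7} 1  {4,6,7} 1  {5,6,7} 1
  4 to go: {1,4,6,7} 1  {2,4,6,7} 2  {2,5,6,7} 2  {3,5,6,7} 1  {4,5,6,7} 2
  5 to go: {1,2,4,6,7} 3  {1,4,5,6,7} 3  {2,3,5,6,7} 3  {2,4,5,6,7} 6  {3,4,5,6,7} 3
  6 to go: {1,2,4,5,6,7} 12  {1,3,4,5,6,7} 6  {2,3,4,5,6,7} 12
  if 0:e drops first: 30 orders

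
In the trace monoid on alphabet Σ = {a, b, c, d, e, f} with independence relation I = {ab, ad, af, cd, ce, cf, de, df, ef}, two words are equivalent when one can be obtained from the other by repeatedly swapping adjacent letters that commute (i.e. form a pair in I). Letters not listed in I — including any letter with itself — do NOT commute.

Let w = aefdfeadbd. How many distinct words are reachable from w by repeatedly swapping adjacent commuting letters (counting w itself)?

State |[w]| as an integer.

840

piece 0:a — minimal
piece 1:e rests on {0:a}
piece 2:f — minimal
piece 3:d — minimal
piece 4:f rests on {2:f}
piece 5:e rests on {1:e}
piece 6:a rests on {5:e}
piece 7:d rests on {3:d}
piece 8:b rests on {4:f, 5:e, 7:d}
piece 9:d rests on {8:b}
minimal pieces: {0:a, 2:f, 3:d}
ways to finish when only these pieces remain (= sum over removing one remaining piece with nothing left below it):
  1 left: {6}→1  {9}→1
  2 left: {6,9}→2  {8,9}→1
  3 left: {4,8,9}→1  {6,8,9}→3  {7,8,9}→1
  4 left: {2,4,8,9}→1  {3,7,8,9}→1  {4,6,8,9}→4  {4,7,8,9}→2  {5,6,8,9}→3  {6,7,8,9}→4
  5 left: {1,5,6,8,9}→3  {2,4,6,8,9}→5  {2,4,7,8,9}→3  {3,4,7,8,9}→3  {3,6,7,8,9}→5  {4,5,6,8,9}→7  {4,6,7,8,9}→10  {5,6,7,8,9}→7
  6 left: {0,1,5,6,8,9}→3  {1,4,5,6,8,9}→10  {1,5,6,7,8,9}→10  {2,3,4,7,8,9}→6  {2,4,5,6,8,9}→12  {2,4,6,7,8,9}→18  {3,4,6,7,8,9}→18  {3,5,6,7,8,9}→12  {4,5,6,7,8,9}→24
  7 left: {0,1,4,5,6,8,9}→13  {0,1,5,6,7,8,9}→13  {1,2,4,5,6,8,9}→22  {1,3,5,6,7,8,9}→22  {1,4,5,6,7,8,9}→44  {2,3,4,6,7,8,9}→42  {2,4,5,6,7,8,9}→54  {3,4,5,6,7,8,9}→54
  8 left: {0,1,2,4,5,6,8,9}→35  {0,1,3,5,6,7,8,9}→35  {0,1,4,5,6,7,8,9}→70  {1,2,4,5,6,7,8,9}→120  {1,3,4,5,6,7,8,9}→120  {2,3,4,5,6,7,8,9}→150
  placing 0:a first → 390 extensions
  placing 2:f first → 225 extensions
  placing 3:d first → 225 extensions
total linear extensions = 840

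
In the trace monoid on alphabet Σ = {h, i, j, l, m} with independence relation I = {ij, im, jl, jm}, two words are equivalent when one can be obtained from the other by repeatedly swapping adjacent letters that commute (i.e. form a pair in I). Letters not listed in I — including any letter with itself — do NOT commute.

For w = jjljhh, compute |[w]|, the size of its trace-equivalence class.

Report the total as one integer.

4

0(j) covers ∅
1(j) covers 0:j
2(l) covers ∅
3(j) covers 1:j
4(h) covers 2:l, 3:j
5(h) covers 4:h
floor of heap: 0:j, 2:l
completions by unplaced set U, small U first (add the entries for U minus each lowest piece of U):
  |U|=1: {5}:1
  |U|=2: {4,5}:1
  |U|=3: {2,4,5}:1  {3,4,5}:1
  |U|=4: {1,3,4,5}:1  {2,3,4,5}:2
  start at 0(j): 3
  start at 2(l): 1
sum over floor = 4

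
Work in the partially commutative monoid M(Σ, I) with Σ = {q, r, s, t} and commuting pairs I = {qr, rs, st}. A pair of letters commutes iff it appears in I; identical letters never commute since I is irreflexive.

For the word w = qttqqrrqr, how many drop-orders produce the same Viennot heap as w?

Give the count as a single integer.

20

piece 0:q — minimal
piece 1:t rests on {0:q}
piece 2:t rests on {1:t}
piece 3:q rests on {2:t}
piece 4:q rests on {3:q}
piece 5:r rests on {2:t}
piece 6:r rests on {5:r}
piece 7:q rests on {4:q}
piece 8:r rests on {6:r}
minimal pieces: {0:q}
ways to finish when only these pieces remain (= sum over removing one remaining piece with nothing left below it):
  1 left: {7}→1  {8}→1
  2 left: {4,7}→1  {6,8}→1  {7,8}→2
  3 left: {3,4,7}→1  {4,7,8}→3  {5,6,8}→1  {6,7,8}→3
  4 left: {3,4,7,8}→4  {4,6,7,8}→6  {5,6,7,8}→4
  5 left: {3,4,6,7,8}→10  {4,5,6,7,8}→10
  6 left: {3,4,5,6,7,8}→20
  7 left: {2,3,4,5,6,7,8}→20
  placing 0:q first → 20 extensions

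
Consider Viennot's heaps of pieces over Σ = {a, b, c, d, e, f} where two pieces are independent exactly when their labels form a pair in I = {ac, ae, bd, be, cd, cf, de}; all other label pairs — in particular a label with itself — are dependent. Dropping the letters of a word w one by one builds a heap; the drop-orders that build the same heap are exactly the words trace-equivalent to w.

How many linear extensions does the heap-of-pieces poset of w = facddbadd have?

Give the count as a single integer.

12

#0=f has no predecessor
#1=a depends on [0:f]
#2=c has no predecessor
#3=d depends on [1:a]
#4=d depends on [3:d]
#5=b depends on [1:a, 2:c]
#6=a depends on [4:d, 5:b]
#7=d depends on [6:a]
#8=d depends on [7:d]
sources: [0:f, 2:c]
N(rest) = Σ N(rest − s) over sources s of rest; N(one piece) = 1:
  size 1 → [8]=1
  size 2 → [7,8]=1
  size 3 → [6,7,8]=1
  size 4 → [4,6,7,8]=1  [5,6,7,8]=1
  size 5 → [2,5,6,7,8]=1  [3,4,6,7,8]=1  [4,5,6,7,8]=2
  size 6 → [2,4,5,6,7,8]=3  [3,4,5,6,7,8]=3
  size 7 → [1,3,4,5,6,7,8]=3  [2,3,4,5,6,7,8]=6
  first=0(f) contributes 9
  first=2(c) contributes 3
|[w]| = 12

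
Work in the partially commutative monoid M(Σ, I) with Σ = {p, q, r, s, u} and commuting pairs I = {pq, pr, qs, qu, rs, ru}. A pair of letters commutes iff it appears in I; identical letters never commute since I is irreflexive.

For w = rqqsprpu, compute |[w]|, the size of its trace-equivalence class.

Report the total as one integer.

70

0(r) covers ∅
1(q) covers 0:r
2(q) covers 1:q
3(s) covers ∅
4(p) covers 3:s
5(r) covers 2:q
6(p) covers 4:p
7(u) covers 6:p
floor of heap: 0:r, 3:s
completions by unplaced set U, small U first (add the entries for U minus each lowest piece of U):
  |U|=1: {5}:1  {7}:1
  |U|=2: {2,5}:1  {5,7}:2  {6,7}:1
  |U|=3: {1,2,5}:1  {2,5,7}:3  {4,6,7}:1  {5,6,7}:3
  |U|=4: {0,1,2,5}:1  {1,2,5,7}:4  {2,5,6,7}:6  {3,4,6,7}:1  {4,5,6,7}:4
  |U|=5: {0,1,2,5,7}:5  {1,2,5,6,7}:10  {2,4,5,6,7}:10  {3,4,5,6,7}:5
  |U|=6: {0,1,2,5,6,7}:15  {1,2,4,5,6,7}:20  {2,3,4,5,6,7}:15
  start at 0(r): 35
  start at 3(s): 35
sum over floor = 70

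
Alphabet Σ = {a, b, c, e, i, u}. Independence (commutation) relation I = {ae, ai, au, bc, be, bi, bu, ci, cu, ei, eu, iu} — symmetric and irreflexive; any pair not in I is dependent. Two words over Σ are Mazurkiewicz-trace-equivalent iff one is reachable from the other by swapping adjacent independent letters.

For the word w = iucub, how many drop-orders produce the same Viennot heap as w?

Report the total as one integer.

0(i) covers ∅
1(u) covers ∅
2(c) covers ∅
3(u) covers 1:u
4(b) covers ∅
floor of heap: 0:i, 1:u, 2:c, 4:b
completions by unplaced set U, small U first (add the entries for U minus each lowest piece of U):
  |U|=1: {0}:1  {2}:1  {3}:1  {4}:1
  |U|=2: {0,2}:2  {0,3}:2  {0,4}:2  {1,3}:1  {2,3}:2  {2,4}:2  {3,4}:2
  |U|=3: {0,1,3}:3  {0,2,3}:6  {0,2,4}:6  {0,3,4}:6  {1,2,3}:3  {1,3,4}:3  {2,3,4}:6
  start at 0(i): 12
  start at 1(u): 24
  start at 2(c): 12
  start at 4(b): 12
sum over floor = 60

60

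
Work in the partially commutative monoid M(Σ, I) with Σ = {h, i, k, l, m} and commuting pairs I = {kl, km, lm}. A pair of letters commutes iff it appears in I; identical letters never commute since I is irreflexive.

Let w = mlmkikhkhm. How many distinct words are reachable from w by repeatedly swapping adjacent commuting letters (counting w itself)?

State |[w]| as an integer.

12

#0=m has no predecessor
#1=l has no predecessor
#2=m depends on [0:m]
#3=k has no predecessor
#4=i depends on [1:l, 2:m, 3:k]
#5=k depends on [4:i]
#6=h depends on [5:k]
#7=k depends on [6:h]
#8=h depends on [7:k]
#9=m depends on [8:h]
sources: [0:m, 1:l, 3:k]
N(rest) = Σ N(rest − s) over sources s of rest; N(one piece) = 1:
  size 1 → [9]=1
  size 2 → [8,9]=1
  size 3 → [7,8,9]=1
  size 4 → [6,7,8,9]=1
  size 5 → [5,6,7,8,9]=1
  size 6 → [4,5,6,7,8,9]=1
  size 7 → [1,4,5,6,7,8,9]=1  [2,4,5,6,7,8,9]=1  [3,4,5,6,7,8,9]=1
  size 8 → [0,2,4,5,6,7,8,9]=1  [1,2,4,5,6,7,8,9]=2  [1,3,4,5,6,7,8,9]=2  [2,3,4,5,6,7,8,9]=2
  first=0(m) contributes 6
  first=1(l) contributes 3
  first=3(k) contributes 3
|[w]| = 12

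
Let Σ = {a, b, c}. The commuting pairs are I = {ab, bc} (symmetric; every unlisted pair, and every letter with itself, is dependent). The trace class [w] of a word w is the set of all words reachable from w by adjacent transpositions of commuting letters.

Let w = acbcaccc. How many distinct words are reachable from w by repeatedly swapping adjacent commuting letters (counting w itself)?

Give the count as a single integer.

8

#0=a has no predecessor
#1=c depends on [0:a]
#2=b has no predecessor
#3=c depends on [1:c]
#4=a depends on [3:c]
#5=c depends on [4:a]
#6=c depends on [5:c]
#7=c depends on [6:c]
sources: [0:a, 2:b]
N(rest) = Σ N(rest − s) over sources s of rest; N(one piece) = 1:
  size 1 → [2]=1  [7]=1
  size 2 → [2,7]=2  [6,7]=1
  size 3 → [2,6,7]=3  [5,6,7]=1
  size 4 → [2,5,6,7]=4  [4,5,6,7]=1
  size 5 → [2,4,5,6,7]=5  [3,4,5,6,7]=1
  size 6 → [1,3,4,5,6,7]=1  [2,3,4,5,6,7]=6
  first=0(a) contributes 7
  first=2(b) contributes 1
|[w]| = 8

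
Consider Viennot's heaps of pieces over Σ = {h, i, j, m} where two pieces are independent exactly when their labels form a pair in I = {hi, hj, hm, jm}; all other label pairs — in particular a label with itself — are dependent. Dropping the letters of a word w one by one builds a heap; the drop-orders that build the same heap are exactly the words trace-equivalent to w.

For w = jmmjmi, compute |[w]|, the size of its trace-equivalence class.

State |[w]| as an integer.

10

drop 0:j onto floor
drop 1:m onto floor
drop 2:m onto {1:m}
drop 3:j onto {0:j}
drop 4:m onto {2:m}
drop 5:i onto {3:j, 4:m}
ground layer = {0:j, 1:m}
drop-orders for the pieces not yet dropped (sum over which currently-grounded one goes next):
  1 to go: {5} 1
  2 to go: {3,5} 1  {4,5} 1
  3 to go: {0,3,5} 1  {2,4,5} 1  {3,4,5} 2
  4 to go: {0,3,4,5} 3  {1,2,4,5} 1  {2,3,4,5} 3
  if 0:j drops first: 4 orders
  if 1:m drops first: 6 orders
heap linearizations: 10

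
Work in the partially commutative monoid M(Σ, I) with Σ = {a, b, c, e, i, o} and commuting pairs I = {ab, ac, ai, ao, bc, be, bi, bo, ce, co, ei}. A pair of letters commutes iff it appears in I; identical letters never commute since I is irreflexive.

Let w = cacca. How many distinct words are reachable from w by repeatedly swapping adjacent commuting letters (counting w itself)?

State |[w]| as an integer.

10

drop 0:c onto floor
drop 1:a onto floor
drop 2:c onto {0:c}
drop 3:c onto {2:c}
drop 4:a onto {1:a}
ground layer = {0:c, 1:a}
drop-orders for the pieces not yet dropped (sum over which currently-grounded one goes next):
  1 to go: {3} 1  {4} 1
  2 to go: {1,4} 1  {2,3} 1  {3,4} 2
  3 to go: {0,2,3} 1  {1,3,4} 3  {2,3,4} 3
  if 0:c drops first: 6 orders
  if 1:a drops first: 4 orders
heap linearizations: 10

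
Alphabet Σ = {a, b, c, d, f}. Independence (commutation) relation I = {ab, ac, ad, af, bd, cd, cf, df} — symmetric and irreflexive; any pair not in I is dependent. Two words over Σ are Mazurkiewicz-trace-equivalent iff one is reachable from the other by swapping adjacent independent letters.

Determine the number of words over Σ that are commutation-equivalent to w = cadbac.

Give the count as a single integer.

60

#0=c has no predecessor
#1=a has no predecessor
#2=d has no predecessor
#3=b depends on [0:c]
#4=a depends on [1:a]
#5=c depends on [3:b]
sources: [0:c, 1:a, 2:d]
N(rest) = Σ N(rest − s) over sources s of rest; N(one piece) = 1:
  size 1 → [2]=1  [4]=1  [5]=1
  size 2 → [1,4]=1  [2,4]=2  [2,5]=2  [3,5]=1  [4,5]=2
  size 3 → [0,3,5]=1  [1,2,4]=3  [1,4,5]=3  [2,3,5]=3  [2,4,5]=6  [3,4,5]=3
  size 4 → [0,2,3,5]=4  [0,3,4,5]=4  [1,2,4,5]=12  [1,3,4,5]=6  [2,3,4,5]=12
  first=0(c) contributes 30
  first=1(a) contributes 20
  first=2(d) contributes 10
|[w]| = 60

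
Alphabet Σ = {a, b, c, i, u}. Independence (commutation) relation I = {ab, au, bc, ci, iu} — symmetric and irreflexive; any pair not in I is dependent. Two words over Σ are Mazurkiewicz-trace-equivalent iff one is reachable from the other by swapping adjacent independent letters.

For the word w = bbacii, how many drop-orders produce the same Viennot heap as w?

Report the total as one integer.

12

drop 0:b onto floor
drop 1:b onto {0:b}
drop 2:a onto floor
drop 3:c onto {2:a}
drop 4:i onto {1:b, 2:a}
drop 5:i onto {4:i}
ground layer = {0:b, 2:a}
drop-orders for the pieces not yet dropped (sum over which currently-grounded one goes next):
  1 to go: {3} 1  {5} 1
  2 to go: {3,5} 2  {4,5} 1
  3 to go: {1,4,5} 1  {3,4,5} 3
  4 to go: {0,1,4,5} 1  {1,3,4,5} 4  {2,3,4,5} 3
  if 0:b drops first: 7 orders
  if 2:a drops first: 5 orders
heap linearizations: 12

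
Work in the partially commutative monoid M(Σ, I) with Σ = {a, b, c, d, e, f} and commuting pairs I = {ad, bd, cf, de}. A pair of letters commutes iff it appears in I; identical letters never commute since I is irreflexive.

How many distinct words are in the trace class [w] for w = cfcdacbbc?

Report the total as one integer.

6

drop 0:c onto floor
drop 1:f onto floor
drop 2:c onto {0:c}
drop 3:d onto {1:f, 2:c}
drop 4:a onto {1:f, 2:c}
drop 5:c onto {3:d, 4:a}
drop 6:b onto {5:c}
drop 7:b onto {6:b}
drop 8:c onto {7:b}
ground layer = {0:c, 1:f}
drop-orders for the pieces not yet dropped (sum over which currently-grounded one goes next):
  1 to go: {8} 1
  2 to go: {7,8} 1
  3 to go: {6,7,8} 1
  4 to go: {5,6,7,8} 1
  5 to go: {3,5,6,7,8} 1  {4,5,6,7,8} 1
  6 to go: {3,4,5,6,7,8} 2
  7 to go: {1,3,4,5,6,7,8} 2  {2,3,4,5,6,7,8} 2
  if 0:c drops first: 4 orders
  if 1:f drops first: 2 orders
heap linearizations: 6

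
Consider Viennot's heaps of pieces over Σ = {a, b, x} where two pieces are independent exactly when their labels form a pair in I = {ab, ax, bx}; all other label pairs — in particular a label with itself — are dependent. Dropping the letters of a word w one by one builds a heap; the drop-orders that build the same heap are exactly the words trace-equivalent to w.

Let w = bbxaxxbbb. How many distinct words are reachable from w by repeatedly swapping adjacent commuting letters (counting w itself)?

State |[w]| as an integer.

504

0(b) covers ∅
1(b) covers 0:b
2(x) covers ∅
3(a) covers ∅
4(x) covers 2:x
5(x) covers 4:x
6(b) covers 1:b
7(b) covers 6:b
8(b) covers 7:b
floor of heap: 0:b, 2:x, 3:a
completions by unplaced set U, small U first (add the entries for U minus each lowest piece of U):
  |U|=1: {3}:1  {5}:1  {8}:1
  |U|=2: {3,5}:2  {3,8}:2  {4,5}:1  {5,8}:2  {7,8}:1
  |U|=3: {2,4,5}:1  {3,4,5}:3  {3,5,8}:6  {3,7,8}:3  {4,5,8}:3  {5,7,8}:3  {6,7,8}:1
  |U|=4: {1,6,7,8}:1  {2,3,4,5}:4  {2,4,5,8}:4  {3,4,5,8}:12  {3,5,7,8}:12  {3,6,7,8}:4  {4,5,7,8}:6  {5,6,7,8}:4
  |U|=5: {0,1,6,7,8}:1  {1,3,6,7,8}:5  {1,5,6,7,8}:5  {2,3,4,5,8}:20  {2,4,5,7,8}:10  {3,4,5,7,8}:30  {3,5,6,7,8}:20  {4,5,6,7,8}:10
  |U|=6: {0,1,3,6,7,8}:6  {0,1,5,6,7,8}:6  {1,3,5,6,7,8}:30  {1,4,5,6,7,8}:15  {2,3,4,5,7,8}:60  {2,4,5,6,7,8}:20  {3,4,5,6,7,8}:60
  |U|=7: {0,1,3,5,6,7,8}:42  {0,1,4,5,6,7,8}:21  {1,2,4,5,6,7,8}:35  {1,3,4,5,6,7,8}:105  {2,3,4,5,6,7,8}:140
  start at 0(b): 280
  start at 2(x): 168
  start at 3(a): 56
sum over floor = 504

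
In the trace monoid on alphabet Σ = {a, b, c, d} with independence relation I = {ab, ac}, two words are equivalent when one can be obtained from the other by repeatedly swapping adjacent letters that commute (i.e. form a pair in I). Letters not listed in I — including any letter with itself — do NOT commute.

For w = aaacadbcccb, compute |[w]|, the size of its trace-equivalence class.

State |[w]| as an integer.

piece 0:a — minimal
piece 1:a rests on {0:a}
piece 2:a rests on {1:a}
piece 3:c — minimal
piece 4:a rests on {2:a}
piece 5:d rests on {3:c, 4:a}
piece 6:b rests on {5:d}
piece 7:c rests on {6:b}
piece 8:c rests on {7:c}
piece 9:c rests on {8:c}
piece 10:b rests on {9:c}
minimal pieces: {0:a, 3:c}
ways to finish when only these pieces remain (= sum over removing one remaining piece with nothing left below it):
  1 left: {10}→1
  2 left: {9,10}→1
  3 left: {8,9,10}→1
  4 left: {7,8,9,10}→1
  5 left: {6,7,8,9,10}→1
  6 left: {5,6,7,8,9,10}→1
  7 left: {3,5,6,7,8,9,10}→1  {4,5,6,7,8,9,10}→1
  8 left: {2,4,5,6,7,8,9,10}→1  {3,4,5,6,7,8,9,10}→2
  9 left: {1,2,4,5,6,7,8,9,10}→1  {2,3,4,5,6,7,8,9,10}→3
  placing 0:a first → 4 extensions
  placing 3:c first → 1 extensions
total linear extensions = 5

5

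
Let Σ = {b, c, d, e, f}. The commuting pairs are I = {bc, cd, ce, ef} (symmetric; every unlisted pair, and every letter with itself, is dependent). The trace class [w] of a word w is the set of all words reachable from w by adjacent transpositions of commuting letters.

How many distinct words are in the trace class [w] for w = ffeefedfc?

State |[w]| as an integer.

drop 0:f onto floor
drop 1:f onto {0:f}
drop 2:e onto floor
drop 3:e onto {2:e}
drop 4:f onto {1:f}
drop 5:e onto {3:e}
drop 6:d onto {4:f, 5:e}
drop 7:f onto {6:d}
drop 8:c onto {7:f}
ground layer = {0:f, 2:e}
drop-orders for the pieces not yet dropped (sum over which currently-grounded one goes next):
  1 to go: {8} 1
  2 to go: {7,8} 1
  3 to go: {6,7,8} 1
  4 to go: {4,6,7,8} 1  {5,6,7,8} 1
  5 to go: {1,4,6,7,8} 1  {3,5,6,7,8} 1  {4,5,6,7,8} 2
  6 to go: {0,1,4,6,7,8} 1  {1,4,5,6,7,8} 3  {2,3,5,6,7,8} 1  {3,4,5,6,7,8} 3
  7 to go: {0,1,4,5,6,7,8} 4  {1,3,4,5,6,7,8} 6  {2,3,4,5,6,7,8} 4
  if 0:f drops first: 10 orders
  if 2:e drops first: 10 orders
heap linearizations: 20

20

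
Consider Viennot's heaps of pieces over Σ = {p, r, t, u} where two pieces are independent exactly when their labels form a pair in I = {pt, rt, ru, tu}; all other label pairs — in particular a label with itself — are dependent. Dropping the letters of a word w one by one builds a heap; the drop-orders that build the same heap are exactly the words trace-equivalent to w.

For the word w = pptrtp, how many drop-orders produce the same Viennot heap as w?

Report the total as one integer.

piece 0:p — minimal
piece 1:p rests on {0:p}
piece 2:t — minimal
piece 3:r rests on {1:p}
piece 4:t rests on {2:t}
piece 5:p rests on {3:r}
minimal pieces: {0:p, 2:t}
ways to finish when only these pieces remain (= sum over removing one remaining piece with nothing left below it):
  1 left: {4}→1  {5}→1
  2 left: {2,4}→1  {3,5}→1  {4,5}→2
  3 left: {1,3,5}→1  {2,4,5}→3  {3,4,5}→3
  4 left: {0,1,3,5}→1  {1,3,4,5}→4  {2,3,4,5}→6
  placing 0:p first → 10 extensions
  placing 2:t first → 5 extensions
total linear extensions = 15

15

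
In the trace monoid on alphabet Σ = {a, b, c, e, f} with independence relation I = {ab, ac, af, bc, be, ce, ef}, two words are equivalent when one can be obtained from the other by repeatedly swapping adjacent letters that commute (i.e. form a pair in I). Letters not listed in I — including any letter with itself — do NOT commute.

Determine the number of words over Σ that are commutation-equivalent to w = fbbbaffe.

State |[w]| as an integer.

0(f) covers ∅
1(b) covers 0:f
2(b) covers 1:b
3(b) covers 2:b
4(a) covers ∅
5(f) covers 3:b
6(f) covers 5:f
7(e) covers 4:a
floor of heap: 0:f, 4:a
completions by unplaced set U, small U first (add the entries for U minus each lowest piece of U):
  |U|=1: {6}:1  {7}:1
  |U|=2: {4,7}:1  {5,6}:1  {6,7}:2
  |U|=3: {3,5,6}:1  {4,6,7}:3  {5,6,7}:3
  |U|=4: {2,3,5,6}:1  {3,5,6,7}:4  {4,5,6,7}:6
  |U|=5: {1,2,3,5,6}:1  {2,3,5,6,7}:5  {3,4,5,6,7}:10
  |U|=6: {0,1,2,3,5,6}:1  {1,2,3,5,6,7}:6  {2,3,4,5,6,7}:15
  start at 0(f): 21
  start at 4(a): 7
sum over floor = 28

28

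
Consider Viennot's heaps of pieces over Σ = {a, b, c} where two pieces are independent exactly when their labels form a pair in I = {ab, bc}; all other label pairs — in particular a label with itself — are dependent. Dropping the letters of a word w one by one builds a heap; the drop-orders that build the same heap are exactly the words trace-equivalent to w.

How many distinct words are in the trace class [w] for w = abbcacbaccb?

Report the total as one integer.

330

drop 0:a onto floor
drop 1:b onto floor
drop 2:b onto {1:b}
drop 3:c onto {0:a}
drop 4:a onto {3:c}
drop 5:c onto {4:a}
drop 6:b onto {2:b}
drop 7:a onto {5:c}
drop 8:c onto {7:a}
drop 9:c onto {8:c}
drop 10:b onto {6:b}
ground layer = {0:a, 1:b}
drop-orders for the pieces not yet dropped (sum over which currently-grounded one goes next):
  1 to go: {9} 1  {10} 1
  2 to go: {6,10} 1  {8,9} 1  {9,10} 2
  3 to go: {2,6,10} 1  {6,9,10} 3  {7,8,9} 1  {8,9,10} 3
  4 to go: {1,2,6,10} 1  {2,6,9,10} 4  {5,7,8,9} 1  {6,8,9,10} 6  {7,8,9,10} 4
  5 to go: {1,2,6,9,10} 5  {2,6,8,9,10} 10  {4,5,7,8,9} 1  {5,7,8,9,10} 5  {6,7,8,9,10} 10
  6 to go: {1,2,6,8,9,10} 15  {2,6,7,8,9,10} 20  {3,4,5,7,8,9} 1  {4,5,7,8,9,10} 6  {5,6,7,8,9,10} 15
  7 to go: {0,3,4,5,7,8,9} 1  {1,2,6,7,8,9,10} 35  {2,5,6,7,8,9,10} 35  {3,4,5,7,8,9,10} 7  {4,5,6,7,8,9,10} 21
  8 to go: {0,3,4,5,7,8,9,10} 8  {1,2,5,6,7,8,9,10} 70  {2,4,5,6,7,8,9,10} 56  {3,4,5,6,7,8,9,10} 28
  9 to go: {0,3,4,5,6,7,8,9,10} 36  {1,2,4,5,6,7,8,9,10} 126  {2,3,4,5,6,7,8,9,10} 84
  if 0:a drops first: 210 orders
  if 1:b drops first: 120 orders
heap linearizations: 330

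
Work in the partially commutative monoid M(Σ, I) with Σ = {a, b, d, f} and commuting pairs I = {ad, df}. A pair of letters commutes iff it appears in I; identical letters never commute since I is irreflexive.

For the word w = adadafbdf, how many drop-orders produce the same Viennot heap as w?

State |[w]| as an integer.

30

#0=a has no predecessor
#1=d has no predecessor
#2=a depends on [0:a]
#3=d depends on [1:d]
#4=a depends on [2:a]
#5=f depends on [4:a]
#6=b depends on [3:d, 5:f]
#7=d depends on [6:b]
#8=f depends on [6:b]
sources: [0:a, 1:d]
N(rest) = Σ N(rest − s) over sources s of rest; N(one piece) = 1:
  size 1 → [7]=1  [8]=1
  size 2 → [7,8]=2
  size 3 → [6,7,8]=2
  size 4 → [3,6,7,8]=2  [5,6,7,8]=2
  size 5 → [1,3,6,7,8]=2  [3,5,6,7,8]=4  [4,5,6,7,8]=2
  size 6 → [1,3,5,6,7,8]=6  [2,4,5,6,7,8]=2  [3,4,5,6,7,8]=6
  size 7 → [0,2,4,5,6,7,8]=2  [1,3,4,5,6,7,8]=12  [2,3,4,5,6,7,8]=8
  first=0(a) contributes 20
  first=1(d) contributes 10
|[w]| = 30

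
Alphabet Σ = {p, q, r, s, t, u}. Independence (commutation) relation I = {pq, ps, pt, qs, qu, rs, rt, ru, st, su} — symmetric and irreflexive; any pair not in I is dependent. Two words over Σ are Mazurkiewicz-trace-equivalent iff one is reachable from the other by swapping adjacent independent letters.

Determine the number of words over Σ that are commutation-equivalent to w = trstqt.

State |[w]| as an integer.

drop 0:t onto floor
drop 1:r onto floor
drop 2:s onto floor
drop 3:t onto {0:t}
drop 4:q onto {1:r, 3:t}
drop 5:t onto {4:q}
ground layer = {0:t, 1:r, 2:s}
drop-orders for the pieces not yet dropped (sum over which currently-grounded one goes next):
  1 to go: {2} 1  {5} 1
  2 to go: {2,5} 2  {4,5} 1
  3 to go: {1,4,5} 1  {2,4,5} 3  {3,4,5} 1
  4 to go: {0,3,4,5} 1  {1,2,4,5} 4  {1,3,4,5} 2  {2,3,4,5} 4
  if 0:t drops first: 10 orders
  if 1:r drops first: 5 orders
  if 2:s drops first: 3 orders
heap linearizations: 18

18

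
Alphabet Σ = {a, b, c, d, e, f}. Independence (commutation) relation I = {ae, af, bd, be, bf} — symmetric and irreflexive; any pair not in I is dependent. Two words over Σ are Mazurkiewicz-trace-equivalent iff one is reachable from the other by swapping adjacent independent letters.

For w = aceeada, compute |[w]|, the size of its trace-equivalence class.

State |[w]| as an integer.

piece 0:a — minimal
piece 1:c rests on {0:a}
piece 2:e rests on {1:c}
piece 3:e rests on {2:e}
piece 4:a rests on {1:c}
piece 5:d rests on {3:e, 4:a}
piece 6:a rests on {5:d}
minimal pieces: {0:a}
ways to finish when only these pieces remain (= sum over removing one remaining piece with nothing left below it):
  1 left: {6}→1
  2 left: {5,6}→1
  3 left: {3,5,6}→1  {4,5,6}→1
  4 left: {2,3,5,6}→1  {3,4,5,6}→2
  5 left: {2,3,4,5,6}→3
  placing 0:a first → 3 extensions

3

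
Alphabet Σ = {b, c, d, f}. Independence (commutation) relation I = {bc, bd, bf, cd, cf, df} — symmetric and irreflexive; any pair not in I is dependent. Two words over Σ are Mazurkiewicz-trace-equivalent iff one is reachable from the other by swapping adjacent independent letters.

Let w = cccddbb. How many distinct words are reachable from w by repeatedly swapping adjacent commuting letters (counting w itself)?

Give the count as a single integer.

#0=c has no predecessor
#1=c depends on [0:c]
#2=c depends on [1:c]
#3=d has no predecessor
#4=d depends on [3:d]
#5=b has no predecessor
#6=b depends on [5:b]
sources: [0:c, 3:d, 5:b]
N(rest) = Σ N(rest − s) over sources s of rest; N(one piece) = 1:
  size 1 → [2]=1  [4]=1  [6]=1
  size 2 → [1,2]=1  [2,4]=2  [2,6]=2  [3,4]=1  [4,6]=2  [5,6]=1
  size 3 → [0,1,2]=1  [1,2,4]=3  [1,2,6]=3  [2,3,4]=3  [2,4,6]=6  [2,5,6]=3  [3,4,6]=3  [4,5,6]=3
  size 4 → [0,1,2,4]=4  [0,1,2,6]=4  [1,2,3,4]=6  [1,2,4,6]=12  [1,2,5,6]=6  [2,3,4,6]=12  [2,4,5,6]=12  [3,4,5,6]=6
  size 5 → [0,1,2,3,4]=10  [0,1,2,4,6]=20  [0,1,2,5,6]=10  [1,2,3,4,6]=30  [1,2,4,5,6]=30  [2,3,4,5,6]=30
  first=0(c) contributes 90
  first=3(d) contributes 60
  first=5(b) contributes 60
|[w]| = 210

210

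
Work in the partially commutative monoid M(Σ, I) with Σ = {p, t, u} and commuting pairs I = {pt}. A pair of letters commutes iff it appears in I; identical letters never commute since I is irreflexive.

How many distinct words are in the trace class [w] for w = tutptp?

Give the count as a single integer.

piece 0:t — minimal
piece 1:u rests on {0:t}
piece 2:t rests on {1:u}
piece 3:p rests on {1:u}
piece 4:t rests on {2:t}
piece 5:p rests on {3:p}
minimal pieces: {0:t}
ways to finish when only these pieces remain (= sum over removing one remaining piece with nothing left below it):
  1 left: {4}→1  {5}→1
  2 left: {2,4}→1  {3,5}→1  {4,5}→2
  3 left: {2,4,5}→3  {3,4,5}→3
  4 left: {2,3,4,5}→6
  placing 0:t first → 6 extensions

6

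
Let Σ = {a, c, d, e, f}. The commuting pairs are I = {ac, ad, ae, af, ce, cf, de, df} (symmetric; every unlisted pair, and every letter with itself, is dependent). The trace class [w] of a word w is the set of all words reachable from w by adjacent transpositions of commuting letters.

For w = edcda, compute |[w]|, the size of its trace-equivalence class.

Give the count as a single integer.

20

#0=e has no predecessor
#1=d has no predecessor
#2=c depends on [1:d]
#3=d depends on [2:c]
#4=a has no predecessor
sources: [0:e, 1:d, 4:a]
N(rest) = Σ N(rest − s) over sources s of rest; N(one piece) = 1:
  size 1 → [0]=1  [3]=1  [4]=1
  size 2 → [0,3]=2  [0,4]=2  [2,3]=1  [3,4]=2
  size 3 → [0,2,3]=3  [0,3,4]=6  [1,2,3]=1  [2,3,4]=3
  first=0(e) contributes 4
  first=1(d) contributes 12
  first=4(a) contributes 4
|[w]| = 20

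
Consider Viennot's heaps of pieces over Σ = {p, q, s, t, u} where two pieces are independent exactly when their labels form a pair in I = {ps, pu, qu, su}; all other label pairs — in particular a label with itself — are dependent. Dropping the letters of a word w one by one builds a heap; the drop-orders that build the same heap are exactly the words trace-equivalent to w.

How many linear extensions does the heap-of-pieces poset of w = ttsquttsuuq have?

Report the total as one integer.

18

piece 0:t — minimal
piece 1:t rests on {0:t}
piece 2:s rests on {1:t}
piece 3:q rests on {2:s}
piece 4:u rests on {1:t}
piece 5:t rests on {3:q, 4:u}
piece 6:t rests on {5:t}
piece 7:s rests on {6:t}
piece 8:u rests on {6:t}
piece 9:u rests on {8:u}
piece 10:q rests on {7:s}
minimal pieces: {0:t}
ways to finish when only these pieces remain (= sum over removing one remaining piece with nothing left below it):
  1 left: {9}→1  {10}→1
  2 left: {7,10}→1  {8,9}→1  {9,10}→2
  3 left: {7,9,10}→3  {8,9,10}→3
  4 left: {7,8,9,10}→6
  5 left: {6,7,8,9,10}→6
  6 left: {5,6,7,8,9,10}→6
  7 left: {3,5,6,7,8,9,10}→6  {4,5,6,7,8,9,10}→6
  8 left: {2,3,5,6,7,8,9,10}→6  {3,4,5,6,7,8,9,10}→12
  9 left: {2,3,4,5,6,7,8,9,10}→18
  placing 0:t first → 18 extensions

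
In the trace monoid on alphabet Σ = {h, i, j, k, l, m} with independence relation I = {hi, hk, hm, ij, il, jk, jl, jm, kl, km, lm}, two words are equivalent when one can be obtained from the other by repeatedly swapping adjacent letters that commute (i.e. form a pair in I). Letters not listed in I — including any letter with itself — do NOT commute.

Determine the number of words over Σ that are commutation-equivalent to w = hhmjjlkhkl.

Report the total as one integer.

drop 0:h onto floor
drop 1:h onto {0:h}
drop 2:m onto floor
drop 3:j onto {1:h}
drop 4:j onto {3:j}
drop 5:l onto {1:h}
drop 6:k onto floor
drop 7:h onto {4:j, 5:l}
drop 8:k onto {6:k}
drop 9:l onto {7:h}
ground layer = {0:h, 2:m, 6:k}
drop-orders for the pieces not yet dropped (sum over which currently-grounded one goes next):
  1 to go: {2} 1  {8} 1  {9} 1
  2 to go: {2,8} 2  {2,9} 2  {6,8} 1  {7,9} 1  {8,9} 2
  3 to go: {2,6,8} 3  {2,7,9} 3  {2,8,9} 6  {4,7,9} 1  {5,7,9} 1  {6,8,9} 3  {7,8,9} 3
  4 to go: {2,4,7,9} 4  {2,5,7,9} 4  {2,6,8,9} 12  {2,7,8,9} 12  {3,4,7,9} 1  {4,5,7,9} 2  {4,7,8,9} 4  {5,7,8,9} 4  {6,7,8,9} 6
  5 to go: {2,3,4,7,9} 5  {2,4,5,7,9} 10  {2,4,7,8,9} 20  {2,5,7,8,9} 20  {2,6,7,8,9} 30  {3,4,5,7,9} 3  {3,4,7,8,9} 5  {4,5,7,8,9} 10  {4,6,7,8,9} 10  {5,6,7,8,9} 10
  6 to go: {1,3,4,5,7,9} 3  {2,3,4,5,7,9} 18  {2,3,4,7,8,9} 30  {2,4,5,7,8,9} 60  {2,4,6,7,8,9} 60  {2,5,6,7,8,9} 60  {3,4,5,7,8,9} 18  {3,4,6,7,8,9} 15  {4,5,6,7,8,9} 30
  7 to go: {0,1,3,4,5,7,9} 3  {1,2,3,4,5,7,9} 21  {1,3,4,5,7,8,9} 21  {2,3,4,5,7,8,9} 126  {2,3,4,6,7,8,9} 105  {2,4,5,6,7,8,9} 210  {3,4,5,6,7,8,9} 63
  8 to go: {0,1,2,3,4,5,7,9} 24  {0,1,3,4,5,7,8,9} 24  {1,2,3,4,5,7,8,9} 168  {1,3,4,5,6,7,8,9} 84  {2,3,4,5,6,7,8,9} 504
  if 0:h drops first: 756 orders
  if 2:m drops first: 108 orders
  if 6:k drops first: 216 orders
heap linearizations: 1080

1080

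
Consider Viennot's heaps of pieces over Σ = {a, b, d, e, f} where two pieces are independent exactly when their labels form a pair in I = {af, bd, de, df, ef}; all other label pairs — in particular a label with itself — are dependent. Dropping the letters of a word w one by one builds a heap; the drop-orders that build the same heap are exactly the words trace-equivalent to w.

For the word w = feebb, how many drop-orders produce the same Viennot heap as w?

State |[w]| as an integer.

3

#0=f has no predecessor
#1=e has no predecessor
#2=e depends on [1:e]
#3=b depends on [0:f, 2:e]
#4=b depends on [3:b]
sources: [0:f, 1:e]
N(rest) = Σ N(rest − s) over sources s of rest; N(one piece) = 1:
  size 1 → [4]=1
  size 2 → [3,4]=1
  size 3 → [0,3,4]=1  [2,3,4]=1
  first=0(f) contributes 1
  first=1(e) contributes 2
|[w]| = 3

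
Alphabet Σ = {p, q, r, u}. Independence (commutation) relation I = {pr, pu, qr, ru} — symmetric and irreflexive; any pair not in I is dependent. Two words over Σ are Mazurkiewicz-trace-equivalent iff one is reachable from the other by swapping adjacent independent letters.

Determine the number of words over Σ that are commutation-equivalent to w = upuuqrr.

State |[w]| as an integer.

84

piece 0:u — minimal
piece 1:p — minimal
piece 2:u rests on {0:u}
piece 3:u rests on {2:u}
piece 4:q rests on {1:p, 3:u}
piece 5:r — minimal
piece 6:r rests on {5:r}
minimal pieces: {0:u, 1:p, 5:r}
ways to finish when only these pieces remain (= sum over removing one remaining piece with nothing left below it):
  1 left: {4}→1  {6}→1
  2 left: {1,4}→1  {3,4}→1  {4,6}→2  {5,6}→1
  3 left: {1,3,4}→2  {1,4,6}→3  {2,3,4}→1  {3,4,6}→3  {4,5,6}→3
  4 left: {0,2,3,4}→1  {1,2,3,4}→3  {1,3,4,6}→8  {1,4,5,6}→6  {2,3,4,6}→4  {3,4,5,6}→6
  5 left: {0,1,2,3,4}→4  {0,2,3,4,6}→5  {1,2,3,4,6}→15  {1,3,4,5,6}→20  {2,3,4,5,6}→10
  placing 0:u first → 45 extensions
  placing 1:p first → 15 extensions
  placing 5:r first → 24 extensions
total linear extensions = 84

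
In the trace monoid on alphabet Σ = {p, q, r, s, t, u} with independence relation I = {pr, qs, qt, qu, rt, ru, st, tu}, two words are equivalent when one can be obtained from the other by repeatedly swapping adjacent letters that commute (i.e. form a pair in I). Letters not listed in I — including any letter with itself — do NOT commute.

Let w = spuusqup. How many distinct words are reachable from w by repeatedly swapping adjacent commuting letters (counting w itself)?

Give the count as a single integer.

5

drop 0:s onto floor
drop 1:p onto {0:s}
drop 2:u onto {1:p}
drop 3:u onto {2:u}
drop 4:s onto {3:u}
drop 5:q onto {1:p}
drop 6:u onto {4:s}
drop 7:p onto {5:q, 6:u}
ground layer = {0:s}
drop-orders for the pieces not yet dropped (sum over which currently-grounded one goes next):
  1 to go: {7} 1
  2 to go: {5,7} 1  {6,7} 1
  3 to go: {4,6,7} 1  {5,6,7} 2
  4 to go: {3,4,6,7} 1  {4,5,6,7} 3
  5 to go: {2,3,4,6,7} 1  {3,4,5,6,7} 4
  6 to go: {2,3,4,5,6,7} 5
  if 0:s drops first: 5 orders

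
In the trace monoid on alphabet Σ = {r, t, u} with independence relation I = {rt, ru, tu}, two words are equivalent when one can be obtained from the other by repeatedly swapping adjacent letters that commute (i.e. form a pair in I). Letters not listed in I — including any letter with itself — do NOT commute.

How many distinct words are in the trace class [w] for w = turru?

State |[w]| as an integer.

0(t) covers ∅
1(u) covers ∅
2(r) covers ∅
3(r) covers 2:r
4(u) covers 1:u
floor of heap: 0:t, 1:u, 2:r
completions by unplaced set U, small U first (add the entries for U minus each lowest piece of U):
  |U|=1: {0}:1  {3}:1  {4}:1
  |U|=2: {0,3}:2  {0,4}:2  {1,4}:1  {2,3}:1  {3,4}:2
  |U|=3: {0,1,4}:3  {0,2,3}:3  {0,3,4}:6  {1,3,4}:3  {2,3,4}:3
  start at 0(t): 6
  start at 1(u): 12
  start at 2(r): 12
sum over floor = 30

30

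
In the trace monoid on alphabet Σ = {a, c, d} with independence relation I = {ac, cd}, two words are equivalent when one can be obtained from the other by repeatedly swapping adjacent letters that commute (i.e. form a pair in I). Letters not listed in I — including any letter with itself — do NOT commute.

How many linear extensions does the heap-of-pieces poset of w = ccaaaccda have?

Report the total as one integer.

126

0(c) covers ∅
1(c) covers 0:c
2(a) covers ∅
3(a) covers 2:a
4(a) covers 3:a
5(c) covers 1:c
6(c) covers 5:c
7(d) covers 4:a
8(a) covers 7:d
floor of heap: 0:c, 2:a
completions by unplaced set U, small U first (add the entries for U minus each lowest piece of U):
  |U|=1: {6}:1  {8}:1
  |U|=2: {5,6}:1  {6,8}:2  {7,8}:1
  |U|=3: {1,5,6}:1  {4,7,8}:1  {5,6,8}:3  {6,7,8}:3
  |U|=4: {0,1,5,6}:1  {1,5,6,8}:4  {3,4,7,8}:1  {4,6,7,8}:4  {5,6,7,8}:6
  |U|=5: {0,1,5,6,8}:5  {1,5,6,7,8}:10  {2,3,4,7,8}:1  {3,4,6,7,8}:5  {4,5,6,7,8}:10
  |U|=6: {0,1,5,6,7,8}:15  {1,4,5,6,7,8}:20  {2,3,4,6,7,8}:6  {3,4,5,6,7,8}:15
  |U|=7: {0,1,4,5,6,7,8}:35  {1,3,4,5,6,7,8}:35  {2,3,4,5,6,7,8}:21
  start at 0(c): 56
  start at 2(a): 70
sum over floor = 126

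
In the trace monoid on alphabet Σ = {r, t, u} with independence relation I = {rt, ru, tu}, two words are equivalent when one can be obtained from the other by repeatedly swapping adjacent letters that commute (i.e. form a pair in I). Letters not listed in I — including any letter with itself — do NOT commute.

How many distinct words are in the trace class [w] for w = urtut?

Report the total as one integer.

30

piece 0:u — minimal
piece 1:r — minimal
piece 2:t — minimal
piece 3:u rests on {0:u}
piece 4:t rests on {2:t}
minimal pieces: {0:u, 1:r, 2:t}
ways to finish when only these pieces remain (= sum over removing one remaining piece with nothing left below it):
  1 left: {1}→1  {3}→1  {4}→1
  2 left: {0,3}→1  {1,3}→2  {1,4}→2  {2,4}→1  {3,4}→2
  3 left: {0,1,3}→3  {0,3,4}→3  {1,2,4}→3  {1,3,4}→6  {2,3,4}→3
  placing 0:u first → 12 extensions
  placing 1:r first → 6 extensions
  placing 2:t first → 12 extensions
total linear extensions = 30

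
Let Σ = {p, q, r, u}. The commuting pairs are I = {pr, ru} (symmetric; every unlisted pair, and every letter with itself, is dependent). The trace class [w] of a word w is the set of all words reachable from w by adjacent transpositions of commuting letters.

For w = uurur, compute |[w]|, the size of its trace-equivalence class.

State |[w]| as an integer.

10

0(u) covers ∅
1(u) covers 0:u
2(r) covers ∅
3(u) covers 1:u
4(r) covers 2:r
floor of heap: 0:u, 2:r
completions by unplaced set U, small U first (add the entries for U minus each lowest piece of U):
  |U|=1: {3}:1  {4}:1
  |U|=2: {1,3}:1  {2,4}:1  {3,4}:2
  |U|=3: {0,1,3}:1  {1,3,4}:3  {2,3,4}:3
  start at 0(u): 6
  start at 2(r): 4
sum over floor = 10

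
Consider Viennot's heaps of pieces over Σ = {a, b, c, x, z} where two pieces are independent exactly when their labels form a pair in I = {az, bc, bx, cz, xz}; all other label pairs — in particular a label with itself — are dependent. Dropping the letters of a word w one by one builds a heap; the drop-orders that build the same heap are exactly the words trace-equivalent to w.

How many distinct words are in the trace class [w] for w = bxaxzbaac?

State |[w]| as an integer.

12

piece 0:b — minimal
piece 1:x — minimal
piece 2:a rests on {0:b, 1:x}
piece 3:x rests on {2:a}
piece 4:z rests on {0:b}
piece 5:b rests on {2:a, 4:z}
piece 6:a rests on {3:x, 5:b}
piece 7:a rests on {6:a}
piece 8:c rests on {7:a}
minimal pieces: {0:b, 1:x}
ways to finish when only these pieces remain (= sum over removing one remaining piece with nothing left below it):
  1 left: {8}→1
  2 left: {7,8}→1
  3 left: {6,7,8}→1
  4 left: {3,6,7,8}→1  {5,6,7,8}→1
  5 left: {3,5,6,7,8}→2  {4,5,6,7,8}→1
  6 left: {2,3,5,6,7,8}→2  {3,4,5,6,7,8}→3
  7 left: {1,2,3,5,6,7,8}→2  {2,3,4,5,6,7,8}→5
  placing 0:b first → 7 extensions
  placing 1:x first → 5 extensions
total linear extensions = 12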